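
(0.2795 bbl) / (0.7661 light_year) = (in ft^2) 1 bbl = 0.15898729 m^3, so 0.2795 bbl = 0.2795 * 0.15898729 = 0.044436949 m^3. 1 light_year = 9.4607305e+15 m, so 0.7661 light_year = 0.7661 * 9.4607305e+15 = 7.2478656e+15 m. Combine: 0.044436949 m^3 / 7.2478656e+15 m = 6.1310393e-18 m^2. 1 ft^2 = 0.09290304 m^2, so 6.1310393e-18 m^2 = 6.1310393e-18 / 0.09290304 = 6.5993958e-17 ft^2 ≈ 6.599e-17 ft^2 (4 s.f.). Final answer: 6.599e-17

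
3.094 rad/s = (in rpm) 1 rpm = 0.10471976 rad/s, so 3.094 rad/s = 3.094 / 0.10471976 = 29.545524 rpm ≈ 29.55 rpm (4 s.f.). Final answer: 29.55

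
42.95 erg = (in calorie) 1.027e-06. Check: 1 erg = 1e-07 J, so 42.95 erg = 42.95 * 1e-07 = 4.295e-06 J. 1 calorie = 4.184 J, so 4.295e-06 J = 4.295e-06 / 4.184 = 1.0265296e-06 calorie ≈ 1.027e-06 calorie (4 s.f.).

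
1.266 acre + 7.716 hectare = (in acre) 20.33. Check: 1 acre = 4046.8564 m^2, so 1.266 acre = 1.266 * 4046.8564 = 5123.3202 m^2. 1 hectare = 10000 m^2, so 7.716 hectare = 7.716 * 10000 = 77160 m^2. Sum: 5123.3202 + 77160 = 82283.32 m^2. 1 acre = 4046.8564 m^2, so 82283.32 m^2 = 82283.32 / 4046.8564 = 20.332651 acre ≈ 20.33 acre (4 s.f.).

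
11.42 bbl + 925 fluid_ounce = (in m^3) 1 bbl = 0.15898729 m^3, so 11.42 bbl = 11.42 * 0.15898729 = 1.8156349 m^3. 1 fluid_ounce = 2.957353e-05 m^3, so 925 fluid_ounce = 925 * 2.957353e-05 = 0.027355515 m^3. Sum: 1.8156349 + 0.027355515 = 1.8429904 m^3. Result: 1.8429904 m^3 ≈ 1.843 m^3 (4 s.f.). Final answer: 1.843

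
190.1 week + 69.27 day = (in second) 1.21e+08. Check: 1 week = 604800 s, so 190.1 week = 190.1 * 604800 = 1.1497248e+08 s. 1 day = 86400 s, so 69.27 day = 69.27 * 86400 = 5984928 s. Sum: 1.1497248e+08 + 5984928 = 1.2095741e+08 s. 1.2095741e+08 s = 1.2095741e+08 second ≈ 1.21e+08 second (4 s.f.).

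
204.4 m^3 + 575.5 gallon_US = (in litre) 204.4 m^3 is already in m^3. 1 gallon_US = 0.0037854118 m^3, so 575.5 gallon_US = 575.5 * 0.0037854118 = 2.1785045 m^3. Sum: 204.4 + 2.1785045 = 206.5785 m^3. 1 litre = 0.001 m^3, so 206.5785 m^3 = 206.5785 / 0.001 = 206578.5 litre ≈ 2.066e+05 litre (4 s.f.). Final answer: 2.066e+05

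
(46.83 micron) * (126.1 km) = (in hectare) 1 micron = 1e-06 m, so 46.83 micron = 46.83 * 1e-06 = 4.683e-05 m. 1 km = 1000 m, so 126.1 km = 126.1 * 1000 = 126100 m. Combine: 4.683e-05 m * 126100 m = 5.905263 m^2. 1 hectare = 10000 m^2, so 5.905263 m^2 = 5.905263 / 10000 = 0.0005905263 hectare ≈ 0.0005905 hectare (4 s.f.). Final answer: 0.0005905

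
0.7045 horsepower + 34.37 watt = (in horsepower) 0.7506. Check: 1 horsepower = 745.69987 W, so 0.7045 horsepower = 0.7045 * 745.69987 = 525.34556 W. 34.37 watt = 34.37 W. Sum: 525.34556 + 34.37 = 559.71556 W. 1 horsepower = 745.69987 W, so 559.71556 W = 559.71556 / 745.69987 = 0.75059093 horsepower ≈ 0.7506 horsepower (4 s.f.).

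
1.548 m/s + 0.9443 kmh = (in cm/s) 1.548 m/s is already in m/s. 1 kmh = 0.27777778 m/s, so 0.9443 kmh = 0.9443 * 0.27777778 = 0.26230556 m/s. Sum: 1.548 + 0.26230556 = 1.8103056 m/s. 1 cm/s = 0.01 m/s, so 1.8103056 m/s = 1.8103056 / 0.01 = 181.03056 cm/s ≈ 181 cm/s (4 s.f.). Final answer: 181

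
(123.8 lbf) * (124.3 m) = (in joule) 6.845e+04. Check: 1 lbf = 4.4482216 N, so 123.8 lbf = 123.8 * 4.4482216 = 550.68984 N. 124.3 m is already in m. Combine: 550.68984 N * 124.3 m = 68450.747 J. 68450.747 J = 68450.747 joule ≈ 6.845e+04 joule (4 s.f.).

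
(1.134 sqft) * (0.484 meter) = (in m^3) 0.05099. Check: 1 sqft = 0.09290304 m^2, so 1.134 sqft = 1.134 * 0.09290304 = 0.10535205 m^2. 0.484 meter = 0.484 m. Combine: 0.10535205 m^2 * 0.484 m = 0.050990391 m^3. Result: 0.050990391 m^3 ≈ 0.05099 m^3 (4 s.f.).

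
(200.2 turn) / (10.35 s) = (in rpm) 1161. Check: 1 turn = 6.2831853 rad, so 200.2 turn = 200.2 * 6.2831853 = 1257.8937 rad. 10.35 s is already in s. Combine: 1257.8937 rad / 10.35 s = 121.53562 rad/s. 1 rpm = 0.10471976 rad/s, so 121.53562 rad/s = 121.53562 / 0.10471976 = 1160.5797 rpm ≈ 1161 rpm (4 s.f.).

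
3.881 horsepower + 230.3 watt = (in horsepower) 4.19. Check: 1 horsepower = 745.69987 W, so 3.881 horsepower = 3.881 * 745.69987 = 2894.0612 W. 230.3 watt = 230.3 W. Sum: 2894.0612 + 230.3 = 3124.3612 W. 1 horsepower = 745.69987 W, so 3124.3612 W = 3124.3612 / 745.69987 = 4.1898374 horsepower ≈ 4.19 horsepower (4 s.f.).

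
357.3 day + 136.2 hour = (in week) 51.85. Check: 1 day = 86400 s, so 357.3 day = 357.3 * 86400 = 30870720 s. 1 hour = 3600 s, so 136.2 hour = 136.2 * 3600 = 490320 s. Sum: 30870720 + 490320 = 31361040 s. 1 week = 604800 s, so 31361040 s = 31361040 / 604800 = 51.853571 week ≈ 51.85 week (4 s.f.).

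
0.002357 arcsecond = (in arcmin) 1 arcsecond = 4.8481368e-06 rad, so 0.002357 arcsecond = 0.002357 * 4.8481368e-06 = 1.1427058e-08 rad. 1 arcmin = 0.00029088821 rad, so 1.1427058e-08 rad = 1.1427058e-08 / 0.00029088821 = 3.9283333e-05 arcmin ≈ 3.928e-05 arcmin (4 s.f.). Final answer: 3.928e-05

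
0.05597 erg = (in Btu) 1 erg = 1e-07 J, so 0.05597 erg = 0.05597 * 1e-07 = 5.597e-09 J. 1 Btu = 1055.0559 J, so 5.597e-09 J = 5.597e-09 / 1055.0559 = 5.3049324e-12 Btu ≈ 5.305e-12 Btu (4 s.f.). Final answer: 5.305e-12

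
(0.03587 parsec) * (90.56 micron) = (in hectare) 1.002e+07. Check: 1 parsec = 3.0856776e+16 m, so 0.03587 parsec = 0.03587 * 3.0856776e+16 = 1.1068325e+15 m. 1 micron = 1e-06 m, so 90.56 micron = 90.56 * 1e-06 = 9.056e-05 m. Combine: 1.1068325e+15 m * 9.056e-05 m = 1.0023476e+11 m^2. 1 hectare = 10000 m^2, so 1.0023476e+11 m^2 = 1.0023476e+11 / 10000 = 10023476 hectare ≈ 1.002e+07 hectare (4 s.f.).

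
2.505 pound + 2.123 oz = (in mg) 1 pound = 0.45359237 kg, so 2.505 pound = 2.505 * 0.45359237 = 1.1362489 kg. 1 oz = 0.028349523 kg, so 2.123 oz = 2.123 * 0.028349523 = 0.060186038 kg. Sum: 1.1362489 + 0.060186038 = 1.1964349 kg. 1 mg = 1e-06 kg, so 1.1964349 kg = 1.1964349 / 1e-06 = 1196434.9 mg ≈ 1.196e+06 mg (4 s.f.). Final answer: 1.196e+06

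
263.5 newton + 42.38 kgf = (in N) 679.1. Check: 263.5 newton = 263.5 N. 1 kgf = 9.80665 N, so 42.38 kgf = 42.38 * 9.80665 = 415.60583 N. Sum: 263.5 + 415.60583 = 679.10583 N. Result: 679.10583 N ≈ 679.1 N (4 s.f.).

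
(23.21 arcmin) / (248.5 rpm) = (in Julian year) 8.221e-12. Check: 1 arcmin = 0.00029088821 rad, so 23.21 arcmin = 23.21 * 0.00029088821 = 0.0067515153 rad. 1 rpm = 0.10471976 rad/s, so 248.5 rpm = 248.5 * 0.10471976 = 26.022859 rad/s. Combine: 0.0067515153 rad / 26.022859 rad/s = 0.00025944556 s. 1 Julian year = 31557600 s, so 0.00025944556 s = 0.00025944556 / 31557600 = 8.2213338e-12 Julian year ≈ 8.221e-12 Julian year (4 s.f.).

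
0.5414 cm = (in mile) 1 cm = 0.01 m, so 0.5414 cm = 0.5414 * 0.01 = 0.005414 m. 1 mile = 1609.344 m, so 0.005414 m = 0.005414 / 1609.344 = 3.3641036e-06 mile ≈ 3.364e-06 mile (4 s.f.). Final answer: 3.364e-06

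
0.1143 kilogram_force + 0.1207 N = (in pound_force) 1 kilogram_force = 9.80665 N, so 0.1143 kilogram_force = 0.1143 * 9.80665 = 1.1209001 N. 0.1207 N is already in N. Sum: 1.1209001 + 0.1207 = 1.2416001 N. 1 pound_force = 4.4482216 N, so 1.2416001 N = 1.2416001 / 4.4482216 = 0.27912281 pound_force ≈ 0.2791 pound_force (4 s.f.). Final answer: 0.2791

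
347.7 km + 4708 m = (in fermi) 1 km = 1000 m, so 347.7 km = 347.7 * 1000 = 347700 m. 4708 m is already in m. Sum: 347700 + 4708 = 352408 m. 1 fermi = 1e-15 m, so 352408 m = 352408 / 1e-15 = 3.52408e+20 fermi ≈ 3.524e+20 fermi (4 s.f.). Final answer: 3.524e+20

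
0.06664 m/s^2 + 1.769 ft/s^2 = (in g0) 0.06664 m/s^2 is already in m/s^2. 1 ft/s^2 = 0.3048 m/s^2, so 1.769 ft/s^2 = 1.769 * 0.3048 = 0.5391912 m/s^2. Sum: 0.06664 + 0.5391912 = 0.6058312 m/s^2. 1 g0 = 9.80665 m/s^2, so 0.6058312 m/s^2 = 0.6058312 / 9.80665 = 0.06177759 g0 ≈ 0.06178 g0 (4 s.f.). Final answer: 0.06178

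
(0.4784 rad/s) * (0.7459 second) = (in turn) 0.4784 rad/s is already in rad/s. 0.7459 second = 0.7459 s. Combine: 0.4784 rad/s * 0.7459 s = 0.35683856 rad. 1 turn = 6.2831853 rad, so 0.35683856 rad = 0.35683856 / 6.2831853 = 0.056792621 turn ≈ 0.05679 turn (4 s.f.). Final answer: 0.05679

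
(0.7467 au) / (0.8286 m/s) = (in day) 1.56e+06. Check: 1 au = 1.4959787e+11 m, so 0.7467 au = 0.7467 * 1.4959787e+11 = 1.1170473e+11 m. 0.8286 m/s is already in m/s. Combine: 1.1170473e+11 m / 0.8286 m/s = 1.348114e+11 s. 1 day = 86400 s, so 1.348114e+11 s = 1.348114e+11 / 86400 = 1560317.2 day ≈ 1.56e+06 day (4 s.f.).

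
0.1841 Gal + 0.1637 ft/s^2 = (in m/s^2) 0.05174. Check: 1 Gal = 0.01 m/s^2, so 0.1841 Gal = 0.1841 * 0.01 = 0.001841 m/s^2. 1 ft/s^2 = 0.3048 m/s^2, so 0.1637 ft/s^2 = 0.1637 * 0.3048 = 0.04989576 m/s^2. Sum: 0.001841 + 0.04989576 = 0.05173676 m/s^2. Result: 0.05173676 m/s^2 ≈ 0.05174 m/s^2 (4 s.f.).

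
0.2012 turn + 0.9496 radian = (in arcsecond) 4.566e+05. Check: 1 turn = 6.2831853 rad, so 0.2012 turn = 0.2012 * 6.2831853 = 1.2641769 rad. 0.9496 radian = 0.9496 rad. Sum: 1.2641769 + 0.9496 = 2.2137769 rad. 1 arcsecond = 4.8481368e-06 rad, so 2.2137769 rad = 2.2137769 / 4.8481368e-06 = 456624.26 arcsecond ≈ 4.566e+05 arcsecond (4 s.f.).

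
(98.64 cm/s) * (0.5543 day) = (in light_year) 4.993e-12. Check: 1 cm/s = 0.01 m/s, so 98.64 cm/s = 98.64 * 0.01 = 0.9864 m/s. 1 day = 86400 s, so 0.5543 day = 0.5543 * 86400 = 47891.52 s. Combine: 0.9864 m/s * 47891.52 s = 47240.195 m. 1 light_year = 9.4607305e+15 m, so 47240.195 m = 47240.195 / 9.4607305e+15 = 4.9932926e-12 light_year ≈ 4.993e-12 light_year (4 s.f.).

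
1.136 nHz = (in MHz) 1 nHz = 1e-09 Hz, so 1.136 nHz = 1.136 * 1e-09 = 1.136e-09 Hz. 1 MHz = 1000000 Hz, so 1.136e-09 Hz = 1.136e-09 / 1000000 = 1.136e-15 MHz. Final answer: 1.136e-15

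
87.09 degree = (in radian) 1.52. Check: 1 degree = 0.017453293 rad, so 87.09 degree = 87.09 * 0.017453293 = 1.5200072 rad. 1.5200072 rad = 1.5200072 radian ≈ 1.52 radian (4 s.f.).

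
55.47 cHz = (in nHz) 1 cHz = 0.01 Hz, so 55.47 cHz = 55.47 * 0.01 = 0.5547 Hz. 1 nHz = 1e-09 Hz, so 0.5547 Hz = 0.5547 / 1e-09 = 5.547e+08 nHz. Final answer: 5.547e+08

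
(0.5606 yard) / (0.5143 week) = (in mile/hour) 1 yard = 0.9144 m, so 0.5606 yard = 0.5606 * 0.9144 = 0.51261264 m. 1 week = 604800 s, so 0.5143 week = 0.5143 * 604800 = 311048.64 s. Combine: 0.51261264 m / 311048.64 s = 1.6480144e-06 m/s. 1 mile/hour = 0.44704 m/s, so 1.6480144e-06 m/s = 1.6480144e-06 / 0.44704 = 3.6865032e-06 mile/hour ≈ 3.687e-06 mile/hour (4 s.f.). Final answer: 3.687e-06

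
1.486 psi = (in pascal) 1.025e+04. Check: 1 psi = 6894.7573 Pa, so 1.486 psi = 1.486 * 6894.7573 = 10245.609 Pa. 10245.609 Pa = 10245.609 pascal ≈ 1.025e+04 pascal (4 s.f.).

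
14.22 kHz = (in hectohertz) 1 kHz = 1000 Hz, so 14.22 kHz = 14.22 * 1000 = 14220 Hz. 1 hectohertz = 100 Hz, so 14220 Hz = 14220 / 100 = 142.2 hectohertz. Final answer: 142.2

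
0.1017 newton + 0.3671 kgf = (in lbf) 0.8322. Check: 0.1017 newton = 0.1017 N. 1 kgf = 9.80665 N, so 0.3671 kgf = 0.3671 * 9.80665 = 3.6000212 N. Sum: 0.1017 + 3.6000212 = 3.7017212 N. 1 lbf = 4.4482216 N, so 3.7017212 N = 3.7017212 / 4.4482216 = 0.83218003 lbf ≈ 0.8322 lbf (4 s.f.).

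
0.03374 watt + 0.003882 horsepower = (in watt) 2.929. Check: 0.03374 watt = 0.03374 W. 1 horsepower = 745.69987 W, so 0.003882 horsepower = 0.003882 * 745.69987 = 2.8948069 W. Sum: 0.03374 + 2.8948069 = 2.9285469 W. 2.9285469 W = 2.9285469 watt ≈ 2.929 watt (4 s.f.).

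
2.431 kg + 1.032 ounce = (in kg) 2.46. Check: 2.431 kg is already in kg. 1 ounce = 0.028349523 kg, so 1.032 ounce = 1.032 * 0.028349523 = 0.029256708 kg. Sum: 2.431 + 0.029256708 = 2.4602567 kg. Result: 2.4602567 kg ≈ 2.46 kg (4 s.f.).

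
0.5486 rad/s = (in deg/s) 1 deg/s = 0.017453293 rad/s, so 0.5486 rad/s = 0.5486 / 0.017453293 = 31.432465 deg/s ≈ 31.43 deg/s (4 s.f.). Final answer: 31.43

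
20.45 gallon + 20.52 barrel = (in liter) 1 gallon = 0.0037854118 m^3, so 20.45 gallon = 20.45 * 0.0037854118 = 0.077411671 m^3. 1 barrel = 0.15898729 m^3, so 20.52 barrel = 20.52 * 0.15898729 = 3.2624193 m^3. Sum: 0.077411671 + 3.2624193 = 3.339831 m^3. 1 liter = 0.001 m^3, so 3.339831 m^3 = 3.339831 / 0.001 = 3339.831 liter ≈ 3340 liter (4 s.f.). Final answer: 3340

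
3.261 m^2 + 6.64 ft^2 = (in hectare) 3.261 m^2 is already in m^2. 1 ft^2 = 0.09290304 m^2, so 6.64 ft^2 = 6.64 * 0.09290304 = 0.61687619 m^2. Sum: 3.261 + 0.61687619 = 3.8778762 m^2. 1 hectare = 10000 m^2, so 3.8778762 m^2 = 3.8778762 / 10000 = 0.00038778762 hectare ≈ 0.0003878 hectare (4 s.f.). Final answer: 0.0003878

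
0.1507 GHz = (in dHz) 1 GHz = 1e+09 Hz, so 0.1507 GHz = 0.1507 * 1e+09 = 1.507e+08 Hz. 1 dHz = 0.1 Hz, so 1.507e+08 Hz = 1.507e+08 / 0.1 = 1.507e+09 dHz. Final answer: 1.507e+09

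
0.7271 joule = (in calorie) 0.1738. Check: 0.7271 joule = 0.7271 J. 1 calorie = 4.184 J, so 0.7271 J = 0.7271 / 4.184 = 0.17378107 calorie ≈ 0.1738 calorie (4 s.f.).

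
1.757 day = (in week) 1 day = 86400 s, so 1.757 day = 1.757 * 86400 = 151804.8 s. 1 week = 604800 s, so 151804.8 s = 151804.8 / 604800 = 0.251 week. Final answer: 0.251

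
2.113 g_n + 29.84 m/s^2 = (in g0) 1 g_n = 9.80665 m/s^2, so 2.113 g_n = 2.113 * 9.80665 = 20.721451 m/s^2. 29.84 m/s^2 is already in m/s^2. Sum: 20.721451 + 29.84 = 50.561451 m/s^2. 1 g0 = 9.80665 m/s^2, so 50.561451 m/s^2 = 50.561451 / 9.80665 = 5.1558332 g0 ≈ 5.156 g0 (4 s.f.). Final answer: 5.156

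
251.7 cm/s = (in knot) 1 cm/s = 0.01 m/s, so 251.7 cm/s = 251.7 * 0.01 = 2.517 m/s. 1 knot = 0.51444444 m/s, so 2.517 m/s = 2.517 / 0.51444444 = 4.8926566 knot ≈ 4.893 knot (4 s.f.). Final answer: 4.893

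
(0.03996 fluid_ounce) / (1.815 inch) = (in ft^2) 1 fluid_ounce = 2.957353e-05 m^3, so 0.03996 fluid_ounce = 0.03996 * 2.957353e-05 = 1.1817582e-06 m^3. 1 inch = 0.0254 m, so 1.815 inch = 1.815 * 0.0254 = 0.046101 m. Combine: 1.1817582e-06 m^3 / 0.046101 m = 2.5634113e-05 m^2. 1 ft^2 = 0.09290304 m^2, so 2.5634113e-05 m^2 = 2.5634113e-05 / 0.09290304 = 0.0002759233 ft^2 ≈ 0.0002759 ft^2 (4 s.f.). Final answer: 0.0002759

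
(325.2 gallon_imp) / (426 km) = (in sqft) 1 gallon_imp = 0.00454609 m^3, so 325.2 gallon_imp = 325.2 * 0.00454609 = 1.4783885 m^3. 1 km = 1000 m, so 426 km = 426 * 1000 = 426000 m. Combine: 1.4783885 m^3 / 426000 m = 3.4703955e-06 m^2. 1 sqft = 0.09290304 m^2, so 3.4703955e-06 m^2 = 3.4703955e-06 / 0.09290304 = 3.7355026e-05 sqft ≈ 3.736e-05 sqft (4 s.f.). Final answer: 3.736e-05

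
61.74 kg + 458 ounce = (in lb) 61.74 kg is already in kg. 1 ounce = 0.028349523 kg, so 458 ounce = 458 * 0.028349523 = 12.984082 kg. Sum: 61.74 + 12.984082 = 74.724082 kg. 1 lb = 0.45359237 kg, so 74.724082 kg = 74.724082 / 0.45359237 = 164.7384 lb ≈ 164.7 lb (4 s.f.). Final answer: 164.7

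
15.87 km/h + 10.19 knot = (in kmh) 1 km/h = 0.27777778 m/s, so 15.87 km/h = 15.87 * 0.27777778 = 4.4083333 m/s. 1 knot = 0.51444444 m/s, so 10.19 knot = 10.19 * 0.51444444 = 5.2421889 m/s. Sum: 4.4083333 + 5.2421889 = 9.6505222 m/s. 1 kmh = 0.27777778 m/s, so 9.6505222 m/s = 9.6505222 / 0.27777778 = 34.74188 kmh ≈ 34.74 kmh (4 s.f.). Final answer: 34.74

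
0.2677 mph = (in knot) 0.2326. Check: 1 mph = 0.44704 m/s, so 0.2677 mph = 0.2677 * 0.44704 = 0.11967261 m/s. 1 knot = 0.51444444 m/s, so 0.11967261 m/s = 0.11967261 / 0.51444444 = 0.23262494 knot ≈ 0.2326 knot (4 s.f.).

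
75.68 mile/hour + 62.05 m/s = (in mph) 214.5. Check: 1 mile/hour = 0.44704 m/s, so 75.68 mile/hour = 75.68 * 0.44704 = 33.831987 m/s. 62.05 m/s is already in m/s. Sum: 33.831987 + 62.05 = 95.881987 m/s. 1 mph = 0.44704 m/s, so 95.881987 m/s = 95.881987 / 0.44704 = 214.4819 mph ≈ 214.5 mph (4 s.f.).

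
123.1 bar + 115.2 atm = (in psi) 3478. Check: 1 bar = 100000 Pa, so 123.1 bar = 123.1 * 100000 = 12310000 Pa. 1 atm = 101325 Pa, so 115.2 atm = 115.2 * 101325 = 11672640 Pa. Sum: 12310000 + 11672640 = 23982640 Pa. 1 psi = 6894.7573 Pa, so 23982640 Pa = 23982640 / 6894.7573 = 3478.3879 psi ≈ 3478 psi (4 s.f.).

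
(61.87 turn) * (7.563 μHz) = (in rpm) 0.02808. Check: 1 turn = 6.2831853 rad, so 61.87 turn = 61.87 * 6.2831853 = 388.74067 rad. 1 μHz = 1e-06 Hz, so 7.563 μHz = 7.563 * 1e-06 = 7.563e-06 Hz. Combine: 388.74067 rad * 7.563e-06 Hz = 0.0029400457 rad/s. 1 rpm = 0.10471976 rad/s, so 0.0029400457 rad/s = 0.0029400457 / 0.10471976 = 0.028075369 rpm ≈ 0.02808 rpm (4 s.f.).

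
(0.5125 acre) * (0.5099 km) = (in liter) 1.058e+09. Check: 1 acre = 4046.8564 m^2, so 0.5125 acre = 0.5125 * 4046.8564 = 2074.0139 m^2. 1 km = 1000 m, so 0.5099 km = 0.5099 * 1000 = 509.9 m. Combine: 2074.0139 m^2 * 509.9 m = 1057539.7 m^3. 1 liter = 0.001 m^3, so 1057539.7 m^3 = 1057539.7 / 0.001 = 1.0575397e+09 liter ≈ 1.058e+09 liter (4 s.f.).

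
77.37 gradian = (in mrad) 1215. Check: 1 gradian = 0.015707963 rad, so 77.37 gradian = 77.37 * 0.015707963 = 1.2153251 rad. 1 mrad = 0.001 rad, so 1.2153251 rad = 1.2153251 / 0.001 = 1215.3251 mrad ≈ 1215 mrad (4 s.f.).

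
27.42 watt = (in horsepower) 27.42 watt = 27.42 W. 1 horsepower = 745.69987 W, so 27.42 W = 27.42 / 745.69987 = 0.036770826 horsepower ≈ 0.03677 horsepower (4 s.f.). Final answer: 0.03677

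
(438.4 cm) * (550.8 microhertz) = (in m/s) 1 cm = 0.01 m, so 438.4 cm = 438.4 * 0.01 = 4.384 m. 1 microhertz = 1e-06 Hz, so 550.8 microhertz = 550.8 * 1e-06 = 0.0005508 Hz. Combine: 4.384 m * 0.0005508 Hz = 0.0024147072 m/s. Result: 0.0024147072 m/s ≈ 0.002415 m/s (4 s.f.). Final answer: 0.002415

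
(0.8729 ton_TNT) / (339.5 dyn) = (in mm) 1 ton_TNT = 4.184e+09 J, so 0.8729 ton_TNT = 0.8729 * 4.184e+09 = 3.6522136e+09 J. 1 dyn = 1e-05 N, so 339.5 dyn = 339.5 * 1e-05 = 0.003395 N. Combine: 3.6522136e+09 J / 0.003395 N = 1.0757625e+12 m. 1 mm = 0.001 m, so 1.0757625e+12 m = 1.0757625e+12 / 0.001 = 1.0757625e+15 mm ≈ 1.076e+15 mm (4 s.f.). Final answer: 1.076e+15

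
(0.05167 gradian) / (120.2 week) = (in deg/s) 1 gradian = 0.015707963 rad, so 0.05167 gradian = 0.05167 * 0.015707963 = 0.00081163046 rad. 1 week = 604800 s, so 120.2 week = 120.2 * 604800 = 72696960 s. Combine: 0.00081163046 rad / 72696960 s = 1.1164572e-11 rad/s. 1 deg/s = 0.017453293 rad/s, so 1.1164572e-11 rad/s = 1.1164572e-11 / 0.017453293 = 6.3968287e-10 deg/s ≈ 6.397e-10 deg/s (4 s.f.). Final answer: 6.397e-10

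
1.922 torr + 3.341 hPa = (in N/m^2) 1 torr = 133.32237 Pa, so 1.922 torr = 1.922 * 133.32237 = 256.24559 Pa. 1 hPa = 100 Pa, so 3.341 hPa = 3.341 * 100 = 334.1 Pa. Sum: 256.24559 + 334.1 = 590.34559 Pa. 590.34559 Pa = 590.34559 N/m^2 ≈ 590.3 N/m^2 (4 s.f.). Final answer: 590.3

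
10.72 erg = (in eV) 1 erg = 1e-07 J, so 10.72 erg = 10.72 * 1e-07 = 1.072e-06 J. 1 eV = 1.6021766e-19 J, so 1.072e-06 J = 1.072e-06 / 1.6021766e-19 = 6.6908977e+12 eV ≈ 6.691e+12 eV (4 s.f.). Final answer: 6.691e+12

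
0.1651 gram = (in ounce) 1 gram = 0.001 kg, so 0.1651 gram = 0.1651 * 0.001 = 0.0001651 kg. 1 ounce = 0.028349523 kg, so 0.0001651 kg = 0.0001651 / 0.028349523 = 0.0058237311 ounce ≈ 0.005824 ounce (4 s.f.). Final answer: 0.005824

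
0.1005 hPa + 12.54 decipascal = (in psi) 1 hPa = 100 Pa, so 0.1005 hPa = 0.1005 * 100 = 10.05 Pa. 1 decipascal = 0.1 Pa, so 12.54 decipascal = 12.54 * 0.1 = 1.254 Pa. Sum: 10.05 + 1.254 = 11.304 Pa. 1 psi = 6894.7573 Pa, so 11.304 Pa = 11.304 / 6894.7573 = 0.0016395066 psi ≈ 0.00164 psi (4 s.f.). Final answer: 0.00164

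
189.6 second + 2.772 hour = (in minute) 169.5. Check: 189.6 second = 189.6 s. 1 hour = 3600 s, so 2.772 hour = 2.772 * 3600 = 9979.2 s. Sum: 189.6 + 9979.2 = 10168.8 s. 1 minute = 60 s, so 10168.8 s = 10168.8 / 60 = 169.48 minute ≈ 169.5 minute (4 s.f.).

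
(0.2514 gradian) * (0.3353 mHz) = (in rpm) 1 gradian = 0.015707963 rad, so 0.2514 gradian = 0.2514 * 0.015707963 = 0.003948982 rad. 1 mHz = 0.001 Hz, so 0.3353 mHz = 0.3353 * 0.001 = 0.0003353 Hz. Combine: 0.003948982 rad * 0.0003353 Hz = 1.3240937e-06 rad/s. 1 rpm = 0.10471976 rad/s, so 1.3240937e-06 rad/s = 1.3240937e-06 / 0.10471976 = 1.2644163e-05 rpm ≈ 1.264e-05 rpm (4 s.f.). Final answer: 1.264e-05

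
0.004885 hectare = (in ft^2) 525.8. Check: 1 hectare = 10000 m^2, so 0.004885 hectare = 0.004885 * 10000 = 48.85 m^2. 1 ft^2 = 0.09290304 m^2, so 48.85 m^2 = 48.85 / 0.09290304 = 525.81702 ft^2 ≈ 525.8 ft^2 (4 s.f.).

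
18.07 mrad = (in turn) 0.002876. Check: 1 mrad = 0.001 rad, so 18.07 mrad = 18.07 * 0.001 = 0.01807 rad. 1 turn = 6.2831853 rad, so 0.01807 rad = 0.01807 / 6.2831853 = 0.0028759298 turn ≈ 0.002876 turn (4 s.f.).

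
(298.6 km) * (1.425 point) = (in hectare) 1 km = 1000 m, so 298.6 km = 298.6 * 1000 = 298600 m. 1 point = 0.00035277778 m, so 1.425 point = 1.425 * 0.00035277778 = 0.00050270833 m. Combine: 298600 m * 0.00050270833 m = 150.10871 m^2. 1 hectare = 10000 m^2, so 150.10871 m^2 = 150.10871 / 10000 = 0.015010871 hectare ≈ 0.01501 hectare (4 s.f.). Final answer: 0.01501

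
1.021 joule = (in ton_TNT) 1.021 joule = 1.021 J. 1 ton_TNT = 4.184e+09 J, so 1.021 J = 1.021 / 4.184e+09 = 2.4402486e-10 ton_TNT ≈ 2.44e-10 ton_TNT (4 s.f.). Final answer: 2.44e-10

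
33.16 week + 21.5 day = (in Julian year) 0.6944. Check: 1 week = 604800 s, so 33.16 week = 33.16 * 604800 = 20055168 s. 1 day = 86400 s, so 21.5 day = 21.5 * 86400 = 1857600 s. Sum: 20055168 + 1857600 = 21912768 s. 1 Julian year = 31557600 s, so 21912768 s = 21912768 / 31557600 = 0.69437372 Julian year ≈ 0.6944 Julian year (4 s.f.).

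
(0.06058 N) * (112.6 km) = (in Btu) 6.465. Check: 0.06058 N is already in N. 1 km = 1000 m, so 112.6 km = 112.6 * 1000 = 112600 m. Combine: 0.06058 N * 112600 m = 6821.308 J. 1 Btu = 1055.0559 J, so 6821.308 J = 6821.308 / 1055.0559 = 6.4653525 Btu ≈ 6.465 Btu (4 s.f.).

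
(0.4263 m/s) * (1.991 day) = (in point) 0.4263 m/s is already in m/s. 1 day = 86400 s, so 1.991 day = 1.991 * 86400 = 172022.4 s. Combine: 0.4263 m/s * 172022.4 s = 73333.149 m. 1 point = 0.00035277778 m, so 73333.149 m = 73333.149 / 0.00035277778 = 2.0787349e+08 point ≈ 2.079e+08 point (4 s.f.). Final answer: 2.079e+08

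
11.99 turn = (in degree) 1 turn = 6.2831853 rad, so 11.99 turn = 11.99 * 6.2831853 = 75.335392 rad. 1 degree = 0.017453293 rad, so 75.335392 rad = 75.335392 / 0.017453293 = 4316.4 degree ≈ 4316 degree (4 s.f.). Final answer: 4316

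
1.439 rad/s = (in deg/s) 1 deg/s = 0.017453293 rad/s, so 1.439 rad/s = 1.439 / 0.017453293 = 82.448627 deg/s ≈ 82.45 deg/s (4 s.f.). Final answer: 82.45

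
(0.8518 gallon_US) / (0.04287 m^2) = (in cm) 7.521. Check: 1 gallon_US = 0.0037854118 m^3, so 0.8518 gallon_US = 0.8518 * 0.0037854118 = 0.0032244138 m^3. 0.04287 m^2 is already in m^2. Combine: 0.0032244138 m^3 / 0.04287 m^2 = 0.075213757 m. 1 cm = 0.01 m, so 0.075213757 m = 0.075213757 / 0.01 = 7.5213757 cm ≈ 7.521 cm (4 s.f.).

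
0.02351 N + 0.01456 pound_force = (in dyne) 0.02351 N is already in N. 1 pound_force = 4.4482216 N, so 0.01456 pound_force = 0.01456 * 4.4482216 = 0.064766107 N. Sum: 0.02351 + 0.064766107 = 0.088276107 N. 1 dyne = 1e-05 N, so 0.088276107 N = 0.088276107 / 1e-05 = 8827.6107 dyne ≈ 8828 dyne (4 s.f.). Final answer: 8828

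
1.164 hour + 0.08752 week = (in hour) 15.87. Check: 1 hour = 3600 s, so 1.164 hour = 1.164 * 3600 = 4190.4 s. 1 week = 604800 s, so 0.08752 week = 0.08752 * 604800 = 52932.096 s. Sum: 4190.4 + 52932.096 = 57122.496 s. 1 hour = 3600 s, so 57122.496 s = 57122.496 / 3600 = 15.86736 hour ≈ 15.87 hour (4 s.f.).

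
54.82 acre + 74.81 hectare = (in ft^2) 1 acre = 4046.8564 m^2, so 54.82 acre = 54.82 * 4046.8564 = 221848.67 m^2. 1 hectare = 10000 m^2, so 74.81 hectare = 74.81 * 10000 = 748100 m^2. Sum: 221848.67 + 748100 = 969948.67 m^2. 1 ft^2 = 0.09290304 m^2, so 969948.67 m^2 = 969948.67 / 0.09290304 = 10440441 ft^2 ≈ 1.044e+07 ft^2 (4 s.f.). Final answer: 1.044e+07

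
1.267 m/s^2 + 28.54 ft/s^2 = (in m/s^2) 1.267 m/s^2 is already in m/s^2. 1 ft/s^2 = 0.3048 m/s^2, so 28.54 ft/s^2 = 28.54 * 0.3048 = 8.698992 m/s^2. Sum: 1.267 + 8.698992 = 9.965992 m/s^2. Result: 9.965992 m/s^2 ≈ 9.966 m/s^2 (4 s.f.). Final answer: 9.966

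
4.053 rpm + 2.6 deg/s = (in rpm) 4.486. Check: 1 rpm = 0.10471976 rad/s, so 4.053 rpm = 4.053 * 0.10471976 = 0.42442917 rad/s. 1 deg/s = 0.017453293 rad/s, so 2.6 deg/s = 2.6 * 0.017453293 = 0.045378561 rad/s. Sum: 0.42442917 + 0.045378561 = 0.46980773 rad/s. 1 rpm = 0.10471976 rad/s, so 0.46980773 rad/s = 0.46980773 / 0.10471976 = 4.4863333 rpm ≈ 4.486 rpm (4 s.f.).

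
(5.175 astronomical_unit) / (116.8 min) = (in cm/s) 1.105e+10. Check: 1 astronomical_unit = 1.4959787e+11 m, so 5.175 astronomical_unit = 5.175 * 1.4959787e+11 = 7.7416898e+11 m. 1 min = 60 s, so 116.8 min = 116.8 * 60 = 7008 s. Combine: 7.7416898e+11 m / 7008 s = 1.1046932e+08 m/s. 1 cm/s = 0.01 m/s, so 1.1046932e+08 m/s = 1.1046932e+08 / 0.01 = 1.1046932e+10 cm/s ≈ 1.105e+10 cm/s (4 s.f.).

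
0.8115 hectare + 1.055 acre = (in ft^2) 1.333e+05. Check: 1 hectare = 10000 m^2, so 0.8115 hectare = 0.8115 * 10000 = 8115 m^2. 1 acre = 4046.8564 m^2, so 1.055 acre = 1.055 * 4046.8564 = 4269.4335 m^2. Sum: 8115 + 4269.4335 = 12384.434 m^2. 1 ft^2 = 0.09290304 m^2, so 12384.434 m^2 = 12384.434 / 0.09290304 = 133304.93 ft^2 ≈ 1.333e+05 ft^2 (4 s.f.).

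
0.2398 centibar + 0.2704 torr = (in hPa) 2.759. Check: 1 centibar = 1000 Pa, so 0.2398 centibar = 0.2398 * 1000 = 239.8 Pa. 1 torr = 133.32237 Pa, so 0.2704 torr = 0.2704 * 133.32237 = 36.050368 Pa. Sum: 239.8 + 36.050368 = 275.85037 Pa. 1 hPa = 100 Pa, so 275.85037 Pa = 275.85037 / 100 = 2.7585037 hPa ≈ 2.759 hPa (4 s.f.).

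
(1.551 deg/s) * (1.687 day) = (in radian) 3946. Check: 1 deg/s = 0.017453293 rad/s, so 1.551 deg/s = 1.551 * 0.017453293 = 0.027070057 rad/s. 1 day = 86400 s, so 1.687 day = 1.687 * 86400 = 145756.8 s. Combine: 0.027070057 rad/s * 145756.8 s = 3945.6448 rad. 3945.6448 rad = 3945.6448 radian ≈ 3946 radian (4 s.f.).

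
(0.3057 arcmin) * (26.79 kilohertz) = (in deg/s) 1 arcmin = 0.00029088821 rad, so 0.3057 arcmin = 0.3057 * 0.00029088821 = 8.8924525e-05 rad. 1 kilohertz = 1000 Hz, so 26.79 kilohertz = 26.79 * 1000 = 26790 Hz. Combine: 8.8924525e-05 rad * 26790 Hz = 2.382288 rad/s. 1 deg/s = 0.017453293 rad/s, so 2.382288 rad/s = 2.382288 / 0.017453293 = 136.49505 deg/s ≈ 136.5 deg/s (4 s.f.). Final answer: 136.5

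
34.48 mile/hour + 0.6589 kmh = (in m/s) 1 mile/hour = 0.44704 m/s, so 34.48 mile/hour = 34.48 * 0.44704 = 15.413939 m/s. 1 kmh = 0.27777778 m/s, so 0.6589 kmh = 0.6589 * 0.27777778 = 0.18302778 m/s. Sum: 15.413939 + 0.18302778 = 15.596967 m/s. Result: 15.596967 m/s ≈ 15.6 m/s (4 s.f.). Final answer: 15.6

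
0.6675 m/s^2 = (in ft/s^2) 2.19. Check: 1 ft/s^2 = 0.3048 m/s^2, so 0.6675 m/s^2 = 0.6675 / 0.3048 = 2.1899606 ft/s^2 ≈ 2.19 ft/s^2 (4 s.f.).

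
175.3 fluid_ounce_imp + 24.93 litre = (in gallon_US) 1 fluid_ounce_imp = 2.8413063e-05 m^3, so 175.3 fluid_ounce_imp = 175.3 * 2.8413063e-05 = 0.0049808099 m^3. 1 litre = 0.001 m^3, so 24.93 litre = 24.93 * 0.001 = 0.02493 m^3. Sum: 0.0049808099 + 0.02493 = 0.02991081 m^3. 1 gallon_US = 0.0037854118 m^3, so 0.02991081 m^3 = 0.02991081 / 0.0037854118 = 7.9016 gallon_US ≈ 7.902 gallon_US (4 s.f.). Final answer: 7.902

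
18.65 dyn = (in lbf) 1 dyn = 1e-05 N, so 18.65 dyn = 18.65 * 1e-05 = 0.0001865 N. 1 lbf = 4.4482216 N, so 0.0001865 N = 0.0001865 / 4.4482216 = 4.1926868e-05 lbf ≈ 4.193e-05 lbf (4 s.f.). Final answer: 4.193e-05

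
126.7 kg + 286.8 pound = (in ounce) 126.7 kg is already in kg. 1 pound = 0.45359237 kg, so 286.8 pound = 286.8 * 0.45359237 = 130.09029 kg. Sum: 126.7 + 130.09029 = 256.79029 kg. 1 ounce = 0.028349523 kg, so 256.79029 kg = 256.79029 / 0.028349523 = 9058.011 ounce ≈ 9058 ounce (4 s.f.). Final answer: 9058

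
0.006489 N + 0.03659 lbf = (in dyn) 0.006489 N is already in N. 1 lbf = 4.4482216 N, so 0.03659 lbf = 0.03659 * 4.4482216 = 0.16276043 N. Sum: 0.006489 + 0.16276043 = 0.16924943 N. 1 dyn = 1e-05 N, so 0.16924943 N = 0.16924943 / 1e-05 = 16924.943 dyn ≈ 1.692e+04 dyn (4 s.f.). Final answer: 1.692e+04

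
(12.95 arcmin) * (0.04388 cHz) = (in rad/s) 1 arcmin = 0.00029088821 rad, so 12.95 arcmin = 12.95 * 0.00029088821 = 0.0037670023 rad. 1 cHz = 0.01 Hz, so 0.04388 cHz = 0.04388 * 0.01 = 0.0004388 Hz. Combine: 0.0037670023 rad * 0.0004388 Hz = 1.6529606e-06 rad/s. Result: 1.6529606e-06 rad/s ≈ 1.653e-06 rad/s (4 s.f.). Final answer: 1.653e-06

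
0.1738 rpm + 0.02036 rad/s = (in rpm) 0.3682. Check: 1 rpm = 0.10471976 rad/s, so 0.1738 rpm = 0.1738 * 0.10471976 = 0.018200293 rad/s. 0.02036 rad/s is already in rad/s. Sum: 0.018200293 + 0.02036 = 0.038560293 rad/s. 1 rpm = 0.10471976 rad/s, so 0.038560293 rad/s = 0.038560293 / 0.10471976 = 0.36822368 rpm ≈ 0.3682 rpm (4 s.f.).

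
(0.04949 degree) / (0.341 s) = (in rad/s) 0.002533. Check: 1 degree = 0.017453293 rad, so 0.04949 degree = 0.04949 * 0.017453293 = 0.00086376345 rad. 0.341 s is already in s. Combine: 0.00086376345 rad / 0.341 s = 0.0025330306 rad/s. Result: 0.0025330306 rad/s ≈ 0.002533 rad/s (4 s.f.).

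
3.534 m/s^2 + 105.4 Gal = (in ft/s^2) 3.534 m/s^2 is already in m/s^2. 1 Gal = 0.01 m/s^2, so 105.4 Gal = 105.4 * 0.01 = 1.054 m/s^2. Sum: 3.534 + 1.054 = 4.588 m/s^2. 1 ft/s^2 = 0.3048 m/s^2, so 4.588 m/s^2 = 4.588 / 0.3048 = 15.052493 ft/s^2 ≈ 15.05 ft/s^2 (4 s.f.). Final answer: 15.05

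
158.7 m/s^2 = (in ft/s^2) 1 ft/s^2 = 0.3048 m/s^2, so 158.7 m/s^2 = 158.7 / 0.3048 = 520.66929 ft/s^2 ≈ 520.7 ft/s^2 (4 s.f.). Final answer: 520.7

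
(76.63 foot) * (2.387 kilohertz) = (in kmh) 1 foot = 0.3048 m, so 76.63 foot = 76.63 * 0.3048 = 23.356824 m. 1 kilohertz = 1000 Hz, so 2.387 kilohertz = 2.387 * 1000 = 2387 Hz. Combine: 23.356824 m * 2387 Hz = 55752.739 m/s. 1 kmh = 0.27777778 m/s, so 55752.739 m/s = 55752.739 / 0.27777778 = 200709.86 kmh ≈ 2.007e+05 kmh (4 s.f.). Final answer: 2.007e+05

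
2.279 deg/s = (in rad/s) 1 deg/s = 0.017453293 rad/s, so 2.279 deg/s = 2.279 * 0.017453293 = 0.039776054 rad/s. Result: 0.039776054 rad/s ≈ 0.03978 rad/s (4 s.f.). Final answer: 0.03978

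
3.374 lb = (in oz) 1 lb = 0.45359237 kg, so 3.374 lb = 3.374 * 0.45359237 = 1.5304207 kg. 1 oz = 0.028349523 kg, so 1.5304207 kg = 1.5304207 / 0.028349523 = 53.984 oz ≈ 53.98 oz (4 s.f.). Final answer: 53.98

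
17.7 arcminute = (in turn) 0.0008194. Check: 1 arcminute = 0.00029088821 rad, so 17.7 arcminute = 17.7 * 0.00029088821 = 0.0051487213 rad. 1 turn = 6.2831853 rad, so 0.0051487213 rad = 0.0051487213 / 6.2831853 = 0.00081944444 turn ≈ 0.0008194 turn (4 s.f.).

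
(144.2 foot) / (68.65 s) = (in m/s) 1 foot = 0.3048 m, so 144.2 foot = 144.2 * 0.3048 = 43.95216 m. 68.65 s is already in s. Combine: 43.95216 m / 68.65 s = 0.6402354 m/s. Result: 0.6402354 m/s ≈ 0.6402 m/s (4 s.f.). Final answer: 0.6402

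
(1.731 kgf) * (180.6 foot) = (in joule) 1 kgf = 9.80665 N, so 1.731 kgf = 1.731 * 9.80665 = 16.975311 N. 1 foot = 0.3048 m, so 180.6 foot = 180.6 * 0.3048 = 55.04688 m. Combine: 16.975311 N * 55.04688 m = 934.43792 J. 934.43792 J = 934.43792 joule ≈ 934.4 joule (4 s.f.). Final answer: 934.4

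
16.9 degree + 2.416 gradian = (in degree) 1 degree = 0.017453293 rad, so 16.9 degree = 16.9 * 0.017453293 = 0.29496064 rad. 1 gradian = 0.015707963 rad, so 2.416 gradian = 2.416 * 0.015707963 = 0.037950439 rad. Sum: 0.29496064 + 0.037950439 = 0.33291108 rad. 1 degree = 0.017453293 rad, so 0.33291108 rad = 0.33291108 / 0.017453293 = 19.0744 degree ≈ 19.07 degree (4 s.f.). Final answer: 19.07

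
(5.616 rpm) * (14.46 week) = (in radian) 1 rpm = 0.10471976 rad/s, so 5.616 rpm = 5.616 * 0.10471976 = 0.58810614 rad/s. 1 week = 604800 s, so 14.46 week = 14.46 * 604800 = 8745408 s. Combine: 0.58810614 rad/s * 8745408 s = 5143228.2 rad. 5143228.2 rad = 5143228.2 radian ≈ 5.143e+06 radian (4 s.f.). Final answer: 5.143e+06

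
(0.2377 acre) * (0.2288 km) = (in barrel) 1 acre = 4046.8564 m^2, so 0.2377 acre = 0.2377 * 4046.8564 = 961.93777 m^2. 1 km = 1000 m, so 0.2288 km = 0.2288 * 1000 = 228.8 m. Combine: 961.93777 m^2 * 228.8 m = 220091.36 m^3. 1 barrel = 0.15898729 m^3, so 220091.36 m^3 = 220091.36 / 0.15898729 = 1384333 barrel ≈ 1.384e+06 barrel (4 s.f.). Final answer: 1.384e+06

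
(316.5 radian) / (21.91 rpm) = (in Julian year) 4.371e-06. Check: 316.5 radian = 316.5 rad. 1 rpm = 0.10471976 rad/s, so 21.91 rpm = 21.91 * 0.10471976 = 2.2944098 rad/s. Combine: 316.5 rad / 2.2944098 rad/s = 137.94397 s. 1 Julian year = 31557600 s, so 137.94397 s = 137.94397 / 31557600 = 4.3711806e-06 Julian year ≈ 4.371e-06 Julian year (4 s.f.).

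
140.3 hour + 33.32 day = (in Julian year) 0.1072. Check: 1 hour = 3600 s, so 140.3 hour = 140.3 * 3600 = 505080 s. 1 day = 86400 s, so 33.32 day = 33.32 * 86400 = 2878848 s. Sum: 505080 + 2878848 = 3383928 s. 1 Julian year = 31557600 s, so 3383928 s = 3383928 / 31557600 = 0.10723021 Julian year ≈ 0.1072 Julian year (4 s.f.).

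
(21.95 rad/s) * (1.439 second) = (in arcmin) 1.086e+05. Check: 21.95 rad/s is already in rad/s. 1.439 second = 1.439 s. Combine: 21.95 rad/s * 1.439 s = 31.58605 rad. 1 arcmin = 0.00029088821 rad, so 31.58605 rad = 31.58605 / 0.00029088821 = 108584.84 arcmin ≈ 1.086e+05 arcmin (4 s.f.).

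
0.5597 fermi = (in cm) 1 fermi = 1e-15 m, so 0.5597 fermi = 0.5597 * 1e-15 = 5.597e-16 m. 1 cm = 0.01 m, so 5.597e-16 m = 5.597e-16 / 0.01 = 5.597e-14 cm. Final answer: 5.597e-14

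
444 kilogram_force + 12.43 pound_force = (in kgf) 449.6. Check: 1 kilogram_force = 9.80665 N, so 444 kilogram_force = 444 * 9.80665 = 4354.1526 N. 1 pound_force = 4.4482216 N, so 12.43 pound_force = 12.43 * 4.4482216 = 55.291395 N. Sum: 4354.1526 + 55.291395 = 4409.444 N. 1 kgf = 9.80665 N, so 4409.444 N = 4409.444 / 9.80665 = 449.63815 kgf ≈ 449.6 kgf (4 s.f.).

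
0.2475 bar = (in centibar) 24.75. Check: 1 bar = 100000 Pa, so 0.2475 bar = 0.2475 * 100000 = 24750 Pa. 1 centibar = 1000 Pa, so 24750 Pa = 24750 / 1000 = 24.75 centibar.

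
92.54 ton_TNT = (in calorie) 9.254e+10. Check: 1 ton_TNT = 4.184e+09 J, so 92.54 ton_TNT = 92.54 * 4.184e+09 = 3.8718736e+11 J. 1 calorie = 4.184 J, so 3.8718736e+11 J = 3.8718736e+11 / 4.184 = 9.254e+10 calorie.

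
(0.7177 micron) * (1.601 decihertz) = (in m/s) 1 micron = 1e-06 m, so 0.7177 micron = 0.7177 * 1e-06 = 7.177e-07 m. 1 decihertz = 0.1 Hz, so 1.601 decihertz = 1.601 * 0.1 = 0.1601 Hz. Combine: 7.177e-07 m * 0.1601 Hz = 1.1490377e-07 m/s. Result: 1.1490377e-07 m/s ≈ 1.149e-07 m/s (4 s.f.). Final answer: 1.149e-07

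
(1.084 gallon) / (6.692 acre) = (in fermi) 1 gallon = 0.0037854118 m^3, so 1.084 gallon = 1.084 * 0.0037854118 = 0.0041033864 m^3. 1 acre = 4046.8564 m^2, so 6.692 acre = 6.692 * 4046.8564 = 27081.563 m^2. Combine: 0.0041033864 m^3 / 27081.563 m^2 = 1.5151955e-07 m. 1 fermi = 1e-15 m, so 1.5151955e-07 m = 1.5151955e-07 / 1e-15 = 1.5151955e+08 fermi ≈ 1.515e+08 fermi (4 s.f.). Final answer: 1.515e+08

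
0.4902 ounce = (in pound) 1 ounce = 0.028349523 kg, so 0.4902 ounce = 0.4902 * 0.028349523 = 0.013896936 kg. 1 pound = 0.45359237 kg, so 0.013896936 kg = 0.013896936 / 0.45359237 = 0.0306375 pound ≈ 0.03064 pound (4 s.f.). Final answer: 0.03064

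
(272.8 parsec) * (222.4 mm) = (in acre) 4.626e+14. Check: 1 parsec = 3.0856776e+16 m, so 272.8 parsec = 272.8 * 3.0856776e+16 = 8.4177284e+18 m. 1 mm = 0.001 m, so 222.4 mm = 222.4 * 0.001 = 0.2224 m. Combine: 8.4177284e+18 m * 0.2224 m = 1.8721028e+18 m^2. 1 acre = 4046.8564 m^2, so 1.8721028e+18 m^2 = 1.8721028e+18 / 4046.8564 = 4.6260668e+14 acre ≈ 4.626e+14 acre (4 s.f.).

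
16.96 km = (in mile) 10.54. Check: 1 km = 1000 m, so 16.96 km = 16.96 * 1000 = 16960 m. 1 mile = 1609.344 m, so 16960 m = 16960 / 1609.344 = 10.538455 mile ≈ 10.54 mile (4 s.f.).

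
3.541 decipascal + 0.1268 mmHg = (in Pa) 17.26. Check: 1 decipascal = 0.1 Pa, so 3.541 decipascal = 3.541 * 0.1 = 0.3541 Pa. 1 mmHg = 133.32237 Pa, so 0.1268 mmHg = 0.1268 * 133.32237 = 16.905276 Pa. Sum: 0.3541 + 16.905276 = 17.259376 Pa. Result: 17.259376 Pa ≈ 17.26 Pa (4 s.f.).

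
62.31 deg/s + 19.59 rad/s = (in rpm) 197.5. Check: 1 deg/s = 0.017453293 rad/s, so 62.31 deg/s = 62.31 * 0.017453293 = 1.0875147 rad/s. 19.59 rad/s is already in rad/s. Sum: 1.0875147 + 19.59 = 20.677515 rad/s. 1 rpm = 0.10471976 rad/s, so 20.677515 rad/s = 20.677515 / 0.10471976 = 197.45572 rpm ≈ 197.5 rpm (4 s.f.).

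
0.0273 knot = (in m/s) 0.01404. Check: 1 knot = 0.51444444 m/s, so 0.0273 knot = 0.0273 * 0.51444444 = 0.014044333 m/s. Result: 0.014044333 m/s ≈ 0.01404 m/s (4 s.f.).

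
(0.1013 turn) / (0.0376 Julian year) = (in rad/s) 5.364e-07. Check: 1 turn = 6.2831853 rad, so 0.1013 turn = 0.1013 * 6.2831853 = 0.63648667 rad. 1 Julian year = 31557600 s, so 0.0376 Julian year = 0.0376 * 31557600 = 1186565.8 s. Combine: 0.63648667 rad / 1186565.8 s = 5.3641079e-07 rad/s. Result: 5.3641079e-07 rad/s ≈ 5.364e-07 rad/s (4 s.f.).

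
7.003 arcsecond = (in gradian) 0.002161. Check: 1 arcsecond = 4.8481368e-06 rad, so 7.003 arcsecond = 7.003 * 4.8481368e-06 = 3.3951502e-05 rad. 1 gradian = 0.015707963 rad, so 3.3951502e-05 rad = 3.3951502e-05 / 0.015707963 = 0.0021614198 gradian ≈ 0.002161 gradian (4 s.f.).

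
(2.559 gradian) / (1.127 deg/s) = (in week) 1 gradian = 0.015707963 rad, so 2.559 gradian = 2.559 * 0.015707963 = 0.040196678 rad. 1 deg/s = 0.017453293 rad/s, so 1.127 deg/s = 1.127 * 0.017453293 = 0.019669861 rad/s. Combine: 0.040196678 rad / 0.019669861 rad/s = 2.043567 s. 1 week = 604800 s, so 2.043567 s = 2.043567 / 604800 = 3.3789137e-06 week ≈ 3.379e-06 week (4 s.f.). Final answer: 3.379e-06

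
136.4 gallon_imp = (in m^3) 1 gallon_imp = 0.00454609 m^3, so 136.4 gallon_imp = 136.4 * 0.00454609 = 0.62008668 m^3. Result: 0.62008668 m^3 ≈ 0.6201 m^3 (4 s.f.). Final answer: 0.6201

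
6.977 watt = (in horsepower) 0.009356. Check: 6.977 watt = 6.977 W. 1 horsepower = 745.69987 W, so 6.977 W = 6.977 / 745.69987 = 0.0093563111 horsepower ≈ 0.009356 horsepower (4 s.f.).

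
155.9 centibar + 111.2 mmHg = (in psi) 24.76. Check: 1 centibar = 1000 Pa, so 155.9 centibar = 155.9 * 1000 = 155900 Pa. 1 mmHg = 133.32237 Pa, so 111.2 mmHg = 111.2 * 133.32237 = 14825.447 Pa. Sum: 155900 + 14825.447 = 170725.45 Pa. 1 psi = 6894.7573 Pa, so 170725.45 Pa = 170725.45 / 6894.7573 = 24.761633 psi ≈ 24.76 psi (4 s.f.).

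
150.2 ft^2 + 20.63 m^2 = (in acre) 0.008546. Check: 1 ft^2 = 0.09290304 m^2, so 150.2 ft^2 = 150.2 * 0.09290304 = 13.954037 m^2. 20.63 m^2 is already in m^2. Sum: 13.954037 + 20.63 = 34.584037 m^2. 1 acre = 4046.8564 m^2, so 34.584037 m^2 = 34.584037 / 4046.8564 = 0.0085459016 acre ≈ 0.008546 acre (4 s.f.).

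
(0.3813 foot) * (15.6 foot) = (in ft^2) 5.948. Check: 1 foot = 0.3048 m, so 0.3813 foot = 0.3813 * 0.3048 = 0.11622024 m. 1 foot = 0.3048 m, so 15.6 foot = 15.6 * 0.3048 = 4.75488 m. Combine: 0.11622024 m * 4.75488 m = 0.55261329 m^2. 1 ft^2 = 0.09290304 m^2, so 0.55261329 m^2 = 0.55261329 / 0.09290304 = 5.94828 ft^2 ≈ 5.948 ft^2 (4 s.f.).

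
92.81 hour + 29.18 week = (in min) 1 hour = 3600 s, so 92.81 hour = 92.81 * 3600 = 334116 s. 1 week = 604800 s, so 29.18 week = 29.18 * 604800 = 17648064 s. Sum: 334116 + 17648064 = 17982180 s. 1 min = 60 s, so 17982180 s = 17982180 / 60 = 299703 min ≈ 2.997e+05 min (4 s.f.). Final answer: 2.997e+05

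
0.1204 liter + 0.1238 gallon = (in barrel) 0.003705. Check: 1 liter = 0.001 m^3, so 0.1204 liter = 0.1204 * 0.001 = 0.0001204 m^3. 1 gallon = 0.0037854118 m^3, so 0.1238 gallon = 0.1238 * 0.0037854118 = 0.00046863398 m^3. Sum: 0.0001204 + 0.00046863398 = 0.00058903398 m^3. 1 barrel = 0.15898729 m^3, so 0.00058903398 m^3 = 0.00058903398 / 0.15898729 = 0.0037049123 barrel ≈ 0.003705 barrel (4 s.f.).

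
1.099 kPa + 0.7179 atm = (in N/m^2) 7.384e+04. Check: 1 kPa = 1000 Pa, so 1.099 kPa = 1.099 * 1000 = 1099 Pa. 1 atm = 101325 Pa, so 0.7179 atm = 0.7179 * 101325 = 72741.217 Pa. Sum: 1099 + 72741.217 = 73840.217 Pa. 73840.217 Pa = 73840.217 N/m^2 ≈ 7.384e+04 N/m^2 (4 s.f.).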